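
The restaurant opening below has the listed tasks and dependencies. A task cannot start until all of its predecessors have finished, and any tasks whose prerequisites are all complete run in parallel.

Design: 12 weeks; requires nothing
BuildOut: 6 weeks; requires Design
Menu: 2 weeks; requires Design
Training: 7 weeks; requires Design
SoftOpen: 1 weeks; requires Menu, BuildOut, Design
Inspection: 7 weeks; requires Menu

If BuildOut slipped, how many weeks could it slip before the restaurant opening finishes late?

2

The longest chain is Design→Menu→Inspection = 12+2+7 = 21; overall finish 21 weeks.
Longest path through BuildOut: 19 weeks (earliest finish 18, latest finish 20).
Slack of BuildOut = 14 − 12 = 2 weeks.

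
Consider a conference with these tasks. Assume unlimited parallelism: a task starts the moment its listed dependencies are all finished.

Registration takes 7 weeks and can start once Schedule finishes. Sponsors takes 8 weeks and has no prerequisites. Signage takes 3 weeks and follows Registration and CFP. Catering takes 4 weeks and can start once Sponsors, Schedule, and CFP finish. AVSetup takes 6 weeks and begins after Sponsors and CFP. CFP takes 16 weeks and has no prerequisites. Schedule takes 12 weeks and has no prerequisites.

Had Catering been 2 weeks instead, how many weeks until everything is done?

As given, the longest chain is CFP→AVSetup = 16+6 = 22, so the finish is 22 weeks.
Catering is off the critical path — its longest chain is 20 weeks, giving 2 of slack.
The critical path is still CFP→AVSetup; finish is now 22 weeks.

22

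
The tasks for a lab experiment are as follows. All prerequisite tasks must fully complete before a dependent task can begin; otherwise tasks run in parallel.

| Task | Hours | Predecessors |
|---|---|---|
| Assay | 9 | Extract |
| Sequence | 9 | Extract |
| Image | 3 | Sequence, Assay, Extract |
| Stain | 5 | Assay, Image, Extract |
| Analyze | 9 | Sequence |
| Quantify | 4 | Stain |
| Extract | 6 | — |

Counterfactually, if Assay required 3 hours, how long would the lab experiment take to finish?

27

Actual critical path: Extract→Assay→Image→Stain→Quantify = 6+9+3+5+4 = 27 ⇒ 27 hours.
Since Assay is critical, the -6 change carries straight to that chain (now 21 hours).
The binding chain switches to Extract→Sequence→Image→Stain→Quantify = 6+9+3+5+4 = 27; finish 27 hours.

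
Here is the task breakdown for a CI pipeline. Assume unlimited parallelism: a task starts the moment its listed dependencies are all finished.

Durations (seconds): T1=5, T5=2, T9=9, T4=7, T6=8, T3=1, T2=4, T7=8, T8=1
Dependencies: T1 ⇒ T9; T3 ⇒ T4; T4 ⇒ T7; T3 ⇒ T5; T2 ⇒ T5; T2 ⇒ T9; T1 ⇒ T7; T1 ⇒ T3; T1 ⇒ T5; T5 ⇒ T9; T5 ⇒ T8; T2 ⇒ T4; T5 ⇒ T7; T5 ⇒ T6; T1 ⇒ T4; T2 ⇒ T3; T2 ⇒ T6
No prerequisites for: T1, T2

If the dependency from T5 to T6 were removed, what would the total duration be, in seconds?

21

Original critical path: T1→T3→T4→T7 = 5+1+7+8 = 21 ⇒ 21 seconds.
Without T5→T6, T6's earliest start moves from 8 to 4.
After: T1→T3→T4→T7 = 5+1+7+8 = 21 → 21 seconds.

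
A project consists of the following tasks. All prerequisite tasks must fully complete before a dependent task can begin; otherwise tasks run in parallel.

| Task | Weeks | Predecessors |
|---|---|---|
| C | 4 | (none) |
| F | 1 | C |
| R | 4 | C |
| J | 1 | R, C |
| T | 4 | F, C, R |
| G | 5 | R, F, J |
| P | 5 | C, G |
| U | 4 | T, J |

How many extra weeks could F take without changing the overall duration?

Critical path: C→R→J→G→P = 4+4+1+5+5 = 19, so the finish is 19 weeks.
The longest chain containing F totals 15 weeks.
So F can slip 9 − 5 = 4 weeks.

4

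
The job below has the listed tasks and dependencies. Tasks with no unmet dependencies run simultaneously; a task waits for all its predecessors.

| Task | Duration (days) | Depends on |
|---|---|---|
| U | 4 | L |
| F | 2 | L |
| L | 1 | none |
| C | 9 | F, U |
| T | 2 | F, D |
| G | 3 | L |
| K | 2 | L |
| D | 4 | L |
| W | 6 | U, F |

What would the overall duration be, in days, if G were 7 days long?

Baseline: L→U→C = 1+4+9 = 14 → 14 days.
G is off the critical path — its longest chain is 4 days, giving 10 of slack.
That remains the longest chain; total 14 days.

14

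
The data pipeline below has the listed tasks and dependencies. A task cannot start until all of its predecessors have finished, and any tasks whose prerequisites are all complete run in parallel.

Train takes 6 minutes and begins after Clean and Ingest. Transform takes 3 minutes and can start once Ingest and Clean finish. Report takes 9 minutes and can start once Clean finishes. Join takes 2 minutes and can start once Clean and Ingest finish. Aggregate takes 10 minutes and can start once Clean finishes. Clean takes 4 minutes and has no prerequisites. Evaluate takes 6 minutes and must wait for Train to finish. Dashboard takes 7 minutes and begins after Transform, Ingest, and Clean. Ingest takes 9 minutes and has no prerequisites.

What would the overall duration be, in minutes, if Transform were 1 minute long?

As given, the longest chain is Ingest→Train→Evaluate = 9+6+6 = 21, so the finish is 21 minutes.
Transform is off the critical path — its longest chain is 19 minutes, giving 2 of slack.
That remains the longest chain; total 21 minutes.

21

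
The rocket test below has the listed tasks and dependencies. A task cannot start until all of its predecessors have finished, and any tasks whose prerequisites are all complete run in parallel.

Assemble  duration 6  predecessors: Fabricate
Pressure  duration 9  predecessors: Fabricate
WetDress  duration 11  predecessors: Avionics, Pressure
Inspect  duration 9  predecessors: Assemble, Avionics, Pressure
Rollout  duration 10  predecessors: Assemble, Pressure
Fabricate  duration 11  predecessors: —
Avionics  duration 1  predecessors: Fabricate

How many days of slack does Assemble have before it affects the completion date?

4

Fabricate→Pressure→WetDress = 11+9+11 = 31 sets the makespan at 31 days.
Longest path through Assemble: 27 days (earliest finish 17, latest finish 21).
Slack of Assemble = 15 − 11 = 4 days.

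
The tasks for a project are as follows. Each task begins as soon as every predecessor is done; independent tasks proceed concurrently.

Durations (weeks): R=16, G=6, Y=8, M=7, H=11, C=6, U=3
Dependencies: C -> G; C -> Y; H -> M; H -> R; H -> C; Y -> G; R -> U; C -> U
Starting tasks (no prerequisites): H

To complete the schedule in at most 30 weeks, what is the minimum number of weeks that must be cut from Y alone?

1

Current finish: 31 weeks; target: 30.
Y is on every critical path, so each week cut from Y cuts the finish by one (this holds down to a finish of 30).
Need 31 − 30 = 1 week off Y → Y becomes 7 weeks, finish becomes 30.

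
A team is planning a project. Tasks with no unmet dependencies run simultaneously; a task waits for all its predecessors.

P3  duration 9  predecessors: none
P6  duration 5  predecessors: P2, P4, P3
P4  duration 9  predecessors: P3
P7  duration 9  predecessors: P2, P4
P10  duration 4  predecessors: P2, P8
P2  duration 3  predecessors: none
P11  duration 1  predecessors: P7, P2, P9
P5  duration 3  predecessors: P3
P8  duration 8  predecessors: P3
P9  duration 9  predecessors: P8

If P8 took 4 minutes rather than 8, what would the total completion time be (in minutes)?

Actual critical path: P3→P4→P7→P11 = 9+9+9+1 = 28 ⇒ 28 minutes.
The longest path through P8 is only 27 minutes, so P8 has float 1.
The critical path is still P3→P4→P7→P11; finish is now 28 minutes.

28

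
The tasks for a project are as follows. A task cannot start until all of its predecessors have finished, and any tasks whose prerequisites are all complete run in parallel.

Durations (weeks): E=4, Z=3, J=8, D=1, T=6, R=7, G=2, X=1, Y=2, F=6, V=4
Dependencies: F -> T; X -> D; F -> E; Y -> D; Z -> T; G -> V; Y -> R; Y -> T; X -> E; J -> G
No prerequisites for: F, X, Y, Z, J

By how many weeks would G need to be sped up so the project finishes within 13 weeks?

Current finish: 14 weeks; target: 13.
G is on every critical path, so each week cut from G cuts the finish by one (this holds down to a finish of 13).
Need 14 − 13 = 1 week off G → G becomes 1 week, finish becomes 13.

1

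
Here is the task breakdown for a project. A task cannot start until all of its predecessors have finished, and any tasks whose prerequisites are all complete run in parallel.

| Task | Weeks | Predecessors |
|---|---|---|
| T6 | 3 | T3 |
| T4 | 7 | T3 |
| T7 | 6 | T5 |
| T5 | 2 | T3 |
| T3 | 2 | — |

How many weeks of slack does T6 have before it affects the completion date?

The longest chain is T3→T5→T7 = 2+2+6 = 10; overall finish 10 weeks.
T6 finishes as early as 5 and must finish by 10.
So T6 can slip 10 − 5 = 5 weeks.

5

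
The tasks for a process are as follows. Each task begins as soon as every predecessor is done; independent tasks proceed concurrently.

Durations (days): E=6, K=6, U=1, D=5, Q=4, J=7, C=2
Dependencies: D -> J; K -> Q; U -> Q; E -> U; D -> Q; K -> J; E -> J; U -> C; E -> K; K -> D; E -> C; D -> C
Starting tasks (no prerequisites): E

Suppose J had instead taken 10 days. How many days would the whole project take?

27

Baseline: E→K→D→J = 6+6+5+7 = 24 → 24 days.
J is on the critical path; changing it to 10 makes that path 27 days.
The critical path is still E→K→D→J; finish is now 27 days.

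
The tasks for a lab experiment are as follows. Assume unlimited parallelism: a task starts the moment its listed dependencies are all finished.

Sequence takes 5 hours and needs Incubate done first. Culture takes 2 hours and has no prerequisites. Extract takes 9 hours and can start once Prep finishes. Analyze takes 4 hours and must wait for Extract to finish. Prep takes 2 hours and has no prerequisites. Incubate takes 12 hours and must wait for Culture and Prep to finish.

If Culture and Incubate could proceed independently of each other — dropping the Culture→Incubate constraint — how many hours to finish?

19

With the dependency in place, Prep→Incubate→Sequence = 2+12+5 = 19 sets the finish at 19 hours.
Dropping Culture→Incubate doesn't change Incubate's earliest start (2); another predecessor still binds.
After: Prep→Incubate→Sequence = 2+12+5 = 19 → 19 hours.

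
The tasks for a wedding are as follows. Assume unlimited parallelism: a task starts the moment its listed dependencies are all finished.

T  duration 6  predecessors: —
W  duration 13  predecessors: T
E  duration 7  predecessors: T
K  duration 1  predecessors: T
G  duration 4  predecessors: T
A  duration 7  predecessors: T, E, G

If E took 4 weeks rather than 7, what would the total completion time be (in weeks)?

Critical path before the change: T→E→A = 6+7+7 = 20 giving 20 weeks.
Since E is critical, the -3 change carries straight to that chain (now 17 weeks).
Now T→W = 6+13 = 19 is longest, so the finish becomes 19 weeks.

19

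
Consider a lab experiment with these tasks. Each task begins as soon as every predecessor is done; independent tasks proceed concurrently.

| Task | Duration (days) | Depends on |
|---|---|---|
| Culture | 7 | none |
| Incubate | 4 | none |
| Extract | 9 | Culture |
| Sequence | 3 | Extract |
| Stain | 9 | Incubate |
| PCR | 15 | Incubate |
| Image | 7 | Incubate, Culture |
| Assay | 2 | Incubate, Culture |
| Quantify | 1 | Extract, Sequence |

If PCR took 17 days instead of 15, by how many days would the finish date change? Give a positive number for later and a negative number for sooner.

The binding path is Culture→Extract→Sequence→Quantify = 7+9+3+1 = 20; finish at 20 days.
PCR has 1 day of float (longest path through it is 19).
The binding chain switches to Incubate→PCR = 4+17 = 21; finish 21 days.
Change in finish: 21 − 20 = +1 days.

1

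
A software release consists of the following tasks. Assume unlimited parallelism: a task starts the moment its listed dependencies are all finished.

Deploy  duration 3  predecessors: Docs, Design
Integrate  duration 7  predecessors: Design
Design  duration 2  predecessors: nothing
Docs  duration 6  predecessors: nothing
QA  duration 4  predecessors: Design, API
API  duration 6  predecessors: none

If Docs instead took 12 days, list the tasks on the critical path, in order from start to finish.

Docs, Deploy

The binding path is API→QA = 6+4 = 10; finish at 10 days.
Docs is off the critical path — its longest chain is 9 days, giving 1 of slack.
New critical path: Docs→Deploy = 12+3 = 15 ⇒ 15 days.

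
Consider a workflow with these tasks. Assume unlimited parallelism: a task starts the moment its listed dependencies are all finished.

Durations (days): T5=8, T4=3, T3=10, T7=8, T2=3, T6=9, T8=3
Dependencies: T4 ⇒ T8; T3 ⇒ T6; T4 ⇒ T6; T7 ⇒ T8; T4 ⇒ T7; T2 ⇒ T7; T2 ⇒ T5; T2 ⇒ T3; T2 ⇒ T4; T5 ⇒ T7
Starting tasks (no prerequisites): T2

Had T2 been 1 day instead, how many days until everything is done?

20

The binding path is T2→T3→T6 = 3+10+9 = 22; finish at 22 days.
T2 is on the critical path; changing it to 1 makes that path 20 days.
No other chain overtakes it, so the finish is 20 days.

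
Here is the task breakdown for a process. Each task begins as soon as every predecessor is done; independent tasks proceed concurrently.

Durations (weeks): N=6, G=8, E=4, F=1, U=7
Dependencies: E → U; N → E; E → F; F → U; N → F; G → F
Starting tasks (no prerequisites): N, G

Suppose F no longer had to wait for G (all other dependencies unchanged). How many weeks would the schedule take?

18

Before: longest chain N→E→F→U = 6+4+1+7 = 18, finish 18.
Dropping G→F doesn't change F's earliest start (10); another predecessor still binds.
The longest chain is now N→E→F→U = 6+4+1+7 = 18, so the schedule takes 18 weeks.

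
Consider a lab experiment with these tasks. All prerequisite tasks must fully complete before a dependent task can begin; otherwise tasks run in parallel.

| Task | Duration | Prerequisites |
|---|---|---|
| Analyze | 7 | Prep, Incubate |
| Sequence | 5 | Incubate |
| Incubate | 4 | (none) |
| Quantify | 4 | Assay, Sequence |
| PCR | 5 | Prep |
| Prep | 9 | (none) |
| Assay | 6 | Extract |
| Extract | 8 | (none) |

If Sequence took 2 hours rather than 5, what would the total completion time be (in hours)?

Critical path before the change: Extract→Assay→Quantify = 8+6+4 = 18 giving 18 hours.
Sequence has 5 hours of float (longest path through it is 13).
The critical path is still Extract→Assay→Quantify; finish is now 18 hours.

18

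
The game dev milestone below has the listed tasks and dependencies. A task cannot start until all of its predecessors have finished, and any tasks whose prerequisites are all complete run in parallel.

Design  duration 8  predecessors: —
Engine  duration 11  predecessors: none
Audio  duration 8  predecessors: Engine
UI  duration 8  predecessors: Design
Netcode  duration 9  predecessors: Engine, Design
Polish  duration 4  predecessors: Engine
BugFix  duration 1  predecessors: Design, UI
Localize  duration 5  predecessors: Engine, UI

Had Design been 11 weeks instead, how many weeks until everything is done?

24

The binding path is Design→UI→Localize = 8+8+5 = 21; finish at 21 weeks.
Design is on the critical path; changing it to 11 makes that path 24 weeks.
The critical path is still Design→UI→Localize; finish is now 24 weeks.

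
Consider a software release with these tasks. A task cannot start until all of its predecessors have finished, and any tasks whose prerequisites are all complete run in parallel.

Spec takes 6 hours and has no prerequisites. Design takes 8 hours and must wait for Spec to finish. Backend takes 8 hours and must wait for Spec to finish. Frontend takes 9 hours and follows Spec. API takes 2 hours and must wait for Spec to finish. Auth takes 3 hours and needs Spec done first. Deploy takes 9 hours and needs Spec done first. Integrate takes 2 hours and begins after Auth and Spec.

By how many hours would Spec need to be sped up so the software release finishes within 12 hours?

Current finish: 15 hours; target: 12.
Spec is on every critical path, so each hour cut from Spec cuts the finish by one (this holds down to a finish of 10).
Need 15 − 12 = 3 hours off Spec → Spec becomes 3 hours, finish becomes 12.

3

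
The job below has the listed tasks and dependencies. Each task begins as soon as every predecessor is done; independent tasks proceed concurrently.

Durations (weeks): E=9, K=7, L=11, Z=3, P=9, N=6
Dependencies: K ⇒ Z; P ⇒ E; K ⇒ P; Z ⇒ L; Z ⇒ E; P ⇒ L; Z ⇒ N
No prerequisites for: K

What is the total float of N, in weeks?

11

K→P→L = 7+9+11 = 27 sets the makespan at 27 weeks.
Longest path through N: 16 weeks (earliest finish 16, latest finish 27).
So N can slip 27 − 16 = 11 weeks.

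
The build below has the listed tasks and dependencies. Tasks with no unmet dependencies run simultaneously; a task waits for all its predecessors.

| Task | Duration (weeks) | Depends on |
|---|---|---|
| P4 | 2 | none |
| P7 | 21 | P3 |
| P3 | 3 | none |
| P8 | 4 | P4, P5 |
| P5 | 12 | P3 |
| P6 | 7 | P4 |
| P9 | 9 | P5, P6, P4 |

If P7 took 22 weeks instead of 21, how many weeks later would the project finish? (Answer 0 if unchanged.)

1

The binding path is P3→P7 = 3+21 = 24; finish at 24 weeks.
P7 lies on that path, so at 22 weeks the path becomes 25 weeks.
That remains the longest chain; total 25 weeks.
Change in finish: 25 − 24 = +1 weeks.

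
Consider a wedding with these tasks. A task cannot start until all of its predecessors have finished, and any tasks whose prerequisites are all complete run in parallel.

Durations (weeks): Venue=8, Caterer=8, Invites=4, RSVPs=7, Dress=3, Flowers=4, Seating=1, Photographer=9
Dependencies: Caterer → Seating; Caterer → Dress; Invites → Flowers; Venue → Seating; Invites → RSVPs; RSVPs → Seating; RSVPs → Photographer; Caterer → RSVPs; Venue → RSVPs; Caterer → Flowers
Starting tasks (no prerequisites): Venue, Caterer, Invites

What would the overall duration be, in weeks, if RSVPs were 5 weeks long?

22

Actual critical path: Venue→RSVPs→Photographer = 8+7+9 = 24 ⇒ 24 weeks.
Since RSVPs is critical, the -2 change carries straight to that chain (now 22 weeks).
The critical path is still Venue→RSVPs→Photographer; finish is now 22 weeks.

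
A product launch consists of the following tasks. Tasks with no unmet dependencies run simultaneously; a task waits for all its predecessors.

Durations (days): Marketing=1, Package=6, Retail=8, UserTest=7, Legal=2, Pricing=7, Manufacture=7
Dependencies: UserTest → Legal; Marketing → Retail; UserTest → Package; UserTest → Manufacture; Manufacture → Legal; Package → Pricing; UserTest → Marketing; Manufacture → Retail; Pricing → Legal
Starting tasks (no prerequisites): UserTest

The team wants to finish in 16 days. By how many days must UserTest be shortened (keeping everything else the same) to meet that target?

6

Current finish: 22 days; target: 16.
UserTest is on every critical path, so each day cut from UserTest cuts the finish by one (this holds down to a finish of 16).
Need 22 − 16 = 6 days off UserTest → UserTest becomes 1 day, finish becomes 16.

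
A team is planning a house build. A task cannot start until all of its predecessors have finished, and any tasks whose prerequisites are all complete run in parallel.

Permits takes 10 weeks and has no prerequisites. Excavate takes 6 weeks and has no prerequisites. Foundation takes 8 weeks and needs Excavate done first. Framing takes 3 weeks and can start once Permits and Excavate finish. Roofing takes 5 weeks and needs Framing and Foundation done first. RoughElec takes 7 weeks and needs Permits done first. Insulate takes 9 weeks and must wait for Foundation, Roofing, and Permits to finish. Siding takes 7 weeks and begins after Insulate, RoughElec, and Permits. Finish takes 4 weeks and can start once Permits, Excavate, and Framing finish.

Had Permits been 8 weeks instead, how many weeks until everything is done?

Actual critical path: Excavate→Foundation→Roofing→Insulate→Siding = 6+8+5+9+7 = 35 ⇒ 35 weeks.
Permits is off the critical path — its longest chain is 34 weeks, giving 1 of slack.
That remains the longest chain; total 35 weeks.

35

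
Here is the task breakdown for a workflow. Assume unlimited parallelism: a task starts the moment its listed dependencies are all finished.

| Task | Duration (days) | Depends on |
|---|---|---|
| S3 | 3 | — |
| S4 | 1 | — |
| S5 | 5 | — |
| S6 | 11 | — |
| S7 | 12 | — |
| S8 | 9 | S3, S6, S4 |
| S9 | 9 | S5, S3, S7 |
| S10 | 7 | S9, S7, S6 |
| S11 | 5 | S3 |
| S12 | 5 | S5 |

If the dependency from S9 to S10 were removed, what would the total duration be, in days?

Before: longest chain S7→S9→S10 = 12+9+7 = 28, finish 28.
Without S9→S10, S10's earliest start moves from 21 to 12.
After: S7→S9 = 12+9 = 21 → 21 days.

21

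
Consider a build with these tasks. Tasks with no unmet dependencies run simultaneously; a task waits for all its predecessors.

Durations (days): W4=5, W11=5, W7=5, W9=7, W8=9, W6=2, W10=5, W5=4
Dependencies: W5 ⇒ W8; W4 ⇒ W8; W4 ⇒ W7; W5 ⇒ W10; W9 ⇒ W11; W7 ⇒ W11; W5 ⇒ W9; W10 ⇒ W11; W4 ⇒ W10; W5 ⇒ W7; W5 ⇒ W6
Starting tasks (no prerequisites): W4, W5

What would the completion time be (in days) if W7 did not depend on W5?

16

With the dependency in place, W5→W9→W11 = 4+7+5 = 16 sets the finish at 16 days.
Dropping W5→W7 doesn't change W7's earliest start (5); another predecessor still binds.
New critical path: W5→W9→W11 = 4+7+5 = 16 ⇒ 16 days.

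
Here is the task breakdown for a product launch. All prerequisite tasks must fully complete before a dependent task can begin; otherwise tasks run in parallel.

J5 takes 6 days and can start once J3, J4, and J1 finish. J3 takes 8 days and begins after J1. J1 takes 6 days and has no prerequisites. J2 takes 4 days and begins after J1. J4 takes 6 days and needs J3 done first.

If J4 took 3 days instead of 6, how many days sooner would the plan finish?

3

Actual critical path: J1→J3→J4→J5 = 6+8+6+6 = 26 ⇒ 26 days.
J4 lies on that path, so at 3 days the path becomes 23 days.
The critical path is still J1→J3→J4→J5; finish is now 23 days.
Change in finish: 23 − 26 = -3 days.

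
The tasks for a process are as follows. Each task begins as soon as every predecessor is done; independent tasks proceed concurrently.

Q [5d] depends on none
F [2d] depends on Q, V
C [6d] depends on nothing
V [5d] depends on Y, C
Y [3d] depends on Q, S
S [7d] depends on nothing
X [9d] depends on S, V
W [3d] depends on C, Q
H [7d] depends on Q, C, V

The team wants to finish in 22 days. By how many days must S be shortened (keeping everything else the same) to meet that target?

Current finish: 24 days; target: 22.
S is on every critical path, so each day cut from S cuts the finish by one (this holds down to a finish of 22).
Need 24 − 22 = 2 days off S → S becomes 5 days, finish becomes 22.

2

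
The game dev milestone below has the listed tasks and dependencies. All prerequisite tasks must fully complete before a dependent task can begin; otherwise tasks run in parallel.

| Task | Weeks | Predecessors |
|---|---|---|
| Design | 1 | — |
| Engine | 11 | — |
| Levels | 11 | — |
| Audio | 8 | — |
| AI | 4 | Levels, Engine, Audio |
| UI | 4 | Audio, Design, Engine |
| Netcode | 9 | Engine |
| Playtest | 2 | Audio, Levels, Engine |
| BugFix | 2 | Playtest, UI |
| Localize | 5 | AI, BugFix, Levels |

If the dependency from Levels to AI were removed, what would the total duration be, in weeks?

With the dependency in place, Engine→UI→BugFix→Localize = 11+4+2+5 = 22 sets the finish at 22 weeks.
Dropping Levels→AI doesn't change AI's earliest start (11); another predecessor still binds.
After: Engine→UI→BugFix→Localize = 11+4+2+5 = 22 → 22 weeks.

22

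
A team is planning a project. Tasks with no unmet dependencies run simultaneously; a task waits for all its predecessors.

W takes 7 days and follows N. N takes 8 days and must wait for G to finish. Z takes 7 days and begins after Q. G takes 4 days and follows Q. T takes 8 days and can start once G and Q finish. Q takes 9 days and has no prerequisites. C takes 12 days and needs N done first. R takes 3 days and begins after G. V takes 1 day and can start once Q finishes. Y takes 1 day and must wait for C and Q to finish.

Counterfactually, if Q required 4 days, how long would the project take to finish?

29

Critical path before the change: Q→G→N→C→Y = 9+4+8+12+1 = 34 giving 34 days.
Q is on the critical path; changing it to 4 makes that path 29 days.
That remains the longest chain; total 29 days.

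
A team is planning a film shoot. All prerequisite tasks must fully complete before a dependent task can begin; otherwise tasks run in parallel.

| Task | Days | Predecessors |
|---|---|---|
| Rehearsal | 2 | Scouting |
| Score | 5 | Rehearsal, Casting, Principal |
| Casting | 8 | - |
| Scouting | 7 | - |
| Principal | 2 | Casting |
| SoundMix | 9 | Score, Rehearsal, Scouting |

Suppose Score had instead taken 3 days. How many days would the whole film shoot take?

Baseline: Casting→Principal→Score→SoundMix = 8+2+5+9 = 24 → 24 days.
Score is on the critical path; changing it to 3 makes that path 22 days.
That remains the longest chain; total 22 days.

22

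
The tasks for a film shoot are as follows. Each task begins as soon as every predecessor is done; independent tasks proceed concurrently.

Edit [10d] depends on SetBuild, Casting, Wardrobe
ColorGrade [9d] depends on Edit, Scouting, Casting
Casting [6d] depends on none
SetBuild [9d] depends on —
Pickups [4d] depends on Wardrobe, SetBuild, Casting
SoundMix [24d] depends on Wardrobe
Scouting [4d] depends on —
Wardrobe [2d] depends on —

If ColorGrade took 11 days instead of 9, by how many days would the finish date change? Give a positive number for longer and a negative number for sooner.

Actual critical path: SetBuild→Edit→ColorGrade = 9+10+9 = 28 ⇒ 28 days.
Since ColorGrade is critical, the +2 change carries straight to that chain (now 30 days).
That remains the longest chain; total 30 days.
Change in finish: 30 − 28 = +2 days.

2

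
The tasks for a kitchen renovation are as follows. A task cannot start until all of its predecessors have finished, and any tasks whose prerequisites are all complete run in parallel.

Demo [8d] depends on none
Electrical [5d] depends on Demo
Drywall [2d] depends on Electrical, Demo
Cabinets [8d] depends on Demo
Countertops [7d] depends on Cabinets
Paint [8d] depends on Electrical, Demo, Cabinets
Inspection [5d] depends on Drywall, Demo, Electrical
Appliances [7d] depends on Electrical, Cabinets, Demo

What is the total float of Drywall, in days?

4

Demo→Cabinets→Paint = 8+8+8 = 24 sets the makespan at 24 days.
Longest path through Drywall: 20 days (earliest finish 15, latest finish 19).
Slack of Drywall = 17 − 13 = 4 days.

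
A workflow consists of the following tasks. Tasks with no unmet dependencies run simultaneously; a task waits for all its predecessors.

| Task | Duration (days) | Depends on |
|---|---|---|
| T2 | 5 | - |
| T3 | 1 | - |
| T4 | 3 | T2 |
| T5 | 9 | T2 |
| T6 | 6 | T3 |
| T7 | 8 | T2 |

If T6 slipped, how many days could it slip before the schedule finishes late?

7

T2→T5 = 5+9 = 14 sets the makespan at 14 days.
T6 finishes as early as 7 and must finish by 14.
So T6 can slip 14 − 7 = 7 days.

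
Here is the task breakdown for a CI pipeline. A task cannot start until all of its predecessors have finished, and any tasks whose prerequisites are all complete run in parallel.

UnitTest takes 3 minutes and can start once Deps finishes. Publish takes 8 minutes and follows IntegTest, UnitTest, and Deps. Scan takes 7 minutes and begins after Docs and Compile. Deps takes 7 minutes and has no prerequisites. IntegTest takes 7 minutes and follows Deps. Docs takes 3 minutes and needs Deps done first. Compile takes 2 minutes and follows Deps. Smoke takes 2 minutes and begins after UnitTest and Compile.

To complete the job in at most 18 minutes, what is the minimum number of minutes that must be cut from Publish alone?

4

Current finish: 22 minutes; target: 18.
Publish is on every critical path, so each minute cut from Publish cuts the finish by one (this holds down to a finish of 17).
Need 22 − 18 = 4 minutes off Publish → Publish becomes 4 minutes, finish becomes 18.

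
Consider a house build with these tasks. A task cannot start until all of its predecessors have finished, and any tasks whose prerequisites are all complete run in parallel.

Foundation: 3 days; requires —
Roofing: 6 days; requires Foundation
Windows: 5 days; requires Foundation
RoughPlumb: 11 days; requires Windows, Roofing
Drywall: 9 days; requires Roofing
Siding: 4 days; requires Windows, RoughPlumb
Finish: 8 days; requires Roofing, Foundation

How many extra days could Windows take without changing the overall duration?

1

The longest chain is Foundation→Roofing→RoughPlumb→Siding = 3+6+11+4 = 24; overall finish 24 days.
Windows finishes as early as 8 and must finish by 9.
Slack of Windows = 4 − 3 = 1 day.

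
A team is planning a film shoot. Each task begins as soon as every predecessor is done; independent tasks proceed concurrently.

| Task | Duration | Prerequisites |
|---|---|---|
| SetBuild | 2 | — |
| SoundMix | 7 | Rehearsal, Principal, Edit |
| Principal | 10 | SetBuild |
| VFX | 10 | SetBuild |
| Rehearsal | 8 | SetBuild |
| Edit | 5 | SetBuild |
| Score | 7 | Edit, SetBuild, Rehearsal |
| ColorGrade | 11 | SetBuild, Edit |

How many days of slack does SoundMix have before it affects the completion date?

The longest chain is SetBuild→Principal→SoundMix = 2+10+7 = 19; overall finish 19 days.
SoundMix finishes as early as 19 and must finish by 19.
Slack of SoundMix = 12 − 12 = 0 days.

0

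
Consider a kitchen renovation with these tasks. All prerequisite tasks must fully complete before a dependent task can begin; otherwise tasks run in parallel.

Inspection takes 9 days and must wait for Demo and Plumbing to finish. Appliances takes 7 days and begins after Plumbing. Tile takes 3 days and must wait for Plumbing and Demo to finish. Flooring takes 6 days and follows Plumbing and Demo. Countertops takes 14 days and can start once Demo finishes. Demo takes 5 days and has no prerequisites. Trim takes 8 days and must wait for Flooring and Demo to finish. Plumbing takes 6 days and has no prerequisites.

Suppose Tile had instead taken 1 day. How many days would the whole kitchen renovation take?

20

As given, the longest chain is Plumbing→Flooring→Trim = 6+6+8 = 20, so the finish is 20 days.
Tile has 11 days of float (longest path through it is 9).
That remains the longest chain; total 20 days.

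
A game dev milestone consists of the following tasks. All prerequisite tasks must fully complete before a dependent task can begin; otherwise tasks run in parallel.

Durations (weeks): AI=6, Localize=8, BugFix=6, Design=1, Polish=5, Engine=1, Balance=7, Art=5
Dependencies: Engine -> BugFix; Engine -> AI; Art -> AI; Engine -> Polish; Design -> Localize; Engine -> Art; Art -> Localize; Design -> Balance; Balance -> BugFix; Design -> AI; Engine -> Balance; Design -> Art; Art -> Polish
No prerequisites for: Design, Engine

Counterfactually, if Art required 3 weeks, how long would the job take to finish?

Critical path before the change: Design→Art→Localize = 1+5+8 = 14 giving 14 weeks.
Art lies on that path, so at 3 weeks the path becomes 12 weeks.
The binding chain switches to Design→Balance→BugFix = 1+7+6 = 14; finish 14 weeks.

14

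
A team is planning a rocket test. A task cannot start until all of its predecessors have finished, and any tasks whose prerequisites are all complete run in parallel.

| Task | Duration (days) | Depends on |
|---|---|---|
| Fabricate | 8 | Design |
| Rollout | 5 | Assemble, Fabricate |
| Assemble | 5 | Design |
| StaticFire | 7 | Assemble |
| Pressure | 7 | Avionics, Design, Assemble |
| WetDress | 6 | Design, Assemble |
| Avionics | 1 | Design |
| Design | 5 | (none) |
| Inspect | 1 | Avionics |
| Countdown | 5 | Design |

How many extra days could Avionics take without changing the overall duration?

Critical path: Design→Fabricate→Rollout = 5+8+5 = 18, so the finish is 18 days.
Avionics finishes as early as 6 and must finish by 11.
Float = 18 − 13 = 5.

5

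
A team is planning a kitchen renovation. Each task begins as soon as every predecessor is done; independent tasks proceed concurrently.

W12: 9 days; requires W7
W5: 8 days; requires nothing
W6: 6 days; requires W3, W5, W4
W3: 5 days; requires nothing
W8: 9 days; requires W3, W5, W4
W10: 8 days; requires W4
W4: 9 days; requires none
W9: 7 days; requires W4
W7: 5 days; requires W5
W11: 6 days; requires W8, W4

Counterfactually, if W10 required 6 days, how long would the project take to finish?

24

As given, the longest chain is W4→W8→W11 = 9+9+6 = 24, so the finish is 24 days.
The longest path through W10 is only 17 days, so W10 has float 7.
No other chain overtakes it, so the finish is 24 days.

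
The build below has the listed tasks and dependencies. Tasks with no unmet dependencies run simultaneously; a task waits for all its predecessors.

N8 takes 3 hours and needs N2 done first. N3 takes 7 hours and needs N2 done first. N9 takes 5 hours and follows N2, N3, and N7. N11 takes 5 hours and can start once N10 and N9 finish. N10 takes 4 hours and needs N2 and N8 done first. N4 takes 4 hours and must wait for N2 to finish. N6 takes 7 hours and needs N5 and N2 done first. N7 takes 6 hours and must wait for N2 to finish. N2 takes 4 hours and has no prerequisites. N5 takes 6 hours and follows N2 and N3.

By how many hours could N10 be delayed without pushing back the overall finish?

8

Critical path: N2→N3→N5→N6 = 4+7+6+7 = 24, so the finish is 24 hours.
The longest chain containing N10 totals 16 hours.
Slack of N10 = 15 − 7 = 8 hours.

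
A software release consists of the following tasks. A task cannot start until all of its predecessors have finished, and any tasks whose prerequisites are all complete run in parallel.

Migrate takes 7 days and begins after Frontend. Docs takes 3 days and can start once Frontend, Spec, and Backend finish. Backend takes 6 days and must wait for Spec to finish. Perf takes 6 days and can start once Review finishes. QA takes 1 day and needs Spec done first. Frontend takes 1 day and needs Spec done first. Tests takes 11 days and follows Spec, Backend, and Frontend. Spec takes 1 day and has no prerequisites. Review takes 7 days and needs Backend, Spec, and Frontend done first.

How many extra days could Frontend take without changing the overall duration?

5

Spec→Backend→Review→Perf = 1+6+7+6 = 20 sets the makespan at 20 days.
Longest path through Frontend: 15 days (earliest finish 2, latest finish 7).
Float = 20 − 15 = 5.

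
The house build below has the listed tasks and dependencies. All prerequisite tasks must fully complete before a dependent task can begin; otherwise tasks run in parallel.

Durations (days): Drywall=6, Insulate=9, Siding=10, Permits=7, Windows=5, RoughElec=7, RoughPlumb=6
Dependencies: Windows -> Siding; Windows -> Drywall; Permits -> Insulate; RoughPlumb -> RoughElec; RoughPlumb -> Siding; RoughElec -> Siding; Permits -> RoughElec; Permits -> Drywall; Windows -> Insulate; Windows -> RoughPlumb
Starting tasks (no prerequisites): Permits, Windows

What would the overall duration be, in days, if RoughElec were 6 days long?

Critical path before the change: Windows→RoughPlumb→RoughElec→Siding = 5+6+7+10 = 28 giving 28 days.
Since RoughElec is critical, the -1 change carries straight to that chain (now 27 days).
No other chain overtakes it, so the finish is 27 days.

27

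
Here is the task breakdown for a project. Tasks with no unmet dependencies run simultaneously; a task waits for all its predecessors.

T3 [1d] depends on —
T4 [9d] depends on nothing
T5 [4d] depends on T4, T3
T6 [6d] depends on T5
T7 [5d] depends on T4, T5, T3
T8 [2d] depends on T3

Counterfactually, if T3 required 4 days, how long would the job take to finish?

19

The binding path is T4→T5→T6 = 9+4+6 = 19; finish at 19 days.
T3 has 8 days of float (longest path through it is 11).
No other chain overtakes it, so the finish is 19 days.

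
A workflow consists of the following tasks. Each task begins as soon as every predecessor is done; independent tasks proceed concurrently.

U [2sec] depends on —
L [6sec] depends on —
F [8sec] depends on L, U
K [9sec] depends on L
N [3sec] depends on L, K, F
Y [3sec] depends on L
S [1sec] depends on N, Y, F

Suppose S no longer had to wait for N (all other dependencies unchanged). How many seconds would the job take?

Original critical path: L→K→N→S = 6+9+3+1 = 19 ⇒ 19 seconds.
Without N→S, S's earliest start moves from 18 to 14.
New critical path: L→K→N = 6+9+3 = 18 ⇒ 18 seconds.

18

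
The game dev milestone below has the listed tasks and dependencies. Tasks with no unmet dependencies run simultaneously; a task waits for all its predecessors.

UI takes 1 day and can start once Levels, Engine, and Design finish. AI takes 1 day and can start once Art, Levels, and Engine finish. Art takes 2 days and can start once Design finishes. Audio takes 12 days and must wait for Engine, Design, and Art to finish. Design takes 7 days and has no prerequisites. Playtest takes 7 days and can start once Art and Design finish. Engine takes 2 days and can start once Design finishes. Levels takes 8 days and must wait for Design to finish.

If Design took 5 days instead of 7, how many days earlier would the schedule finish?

2

Baseline: Design→Engine→Audio = 7+2+12 = 21 → 21 days.
Design lies on that path, so at 5 days the path becomes 19 days.
The critical path is still Design→Engine→Audio; finish is now 19 days.
Change in finish: 19 − 21 = -2 days.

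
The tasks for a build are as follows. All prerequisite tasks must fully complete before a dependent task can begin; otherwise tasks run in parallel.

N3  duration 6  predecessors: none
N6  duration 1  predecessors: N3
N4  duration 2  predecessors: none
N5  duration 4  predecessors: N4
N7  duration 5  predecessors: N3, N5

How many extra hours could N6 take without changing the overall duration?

4

The longest chain is N3→N7 = 6+5 = 11; overall finish 11 hours.
N6 finishes as early as 7 and must finish by 11.
Slack of N6 = 10 − 6 = 4 hours.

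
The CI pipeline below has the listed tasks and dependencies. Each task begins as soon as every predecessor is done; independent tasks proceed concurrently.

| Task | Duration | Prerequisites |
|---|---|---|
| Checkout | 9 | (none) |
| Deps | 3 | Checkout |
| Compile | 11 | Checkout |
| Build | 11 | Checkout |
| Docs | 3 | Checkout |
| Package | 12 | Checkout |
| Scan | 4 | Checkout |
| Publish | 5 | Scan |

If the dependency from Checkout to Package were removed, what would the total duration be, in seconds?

Before: longest chain Checkout→Package = 9+12 = 21, finish 21.
Without Checkout→Package, Package's earliest start moves from 9 to 0.
The longest chain is now Checkout→Compile = 9+11 = 20, so the schedule takes 20 seconds.

20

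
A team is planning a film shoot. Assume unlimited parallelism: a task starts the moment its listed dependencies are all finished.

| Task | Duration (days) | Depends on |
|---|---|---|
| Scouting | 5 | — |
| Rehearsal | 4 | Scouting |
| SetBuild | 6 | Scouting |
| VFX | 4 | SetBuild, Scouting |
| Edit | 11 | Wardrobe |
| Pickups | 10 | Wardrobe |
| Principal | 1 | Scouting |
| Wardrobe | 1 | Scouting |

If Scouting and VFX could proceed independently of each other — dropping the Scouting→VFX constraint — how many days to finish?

17

Original critical path: Scouting→Wardrobe→Edit = 5+1+11 = 17 ⇒ 17 days.
Dropping Scouting→VFX doesn't change VFX's earliest start (11); another predecessor still binds.
After: Scouting→Wardrobe→Edit = 5+1+11 = 17 → 17 days.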